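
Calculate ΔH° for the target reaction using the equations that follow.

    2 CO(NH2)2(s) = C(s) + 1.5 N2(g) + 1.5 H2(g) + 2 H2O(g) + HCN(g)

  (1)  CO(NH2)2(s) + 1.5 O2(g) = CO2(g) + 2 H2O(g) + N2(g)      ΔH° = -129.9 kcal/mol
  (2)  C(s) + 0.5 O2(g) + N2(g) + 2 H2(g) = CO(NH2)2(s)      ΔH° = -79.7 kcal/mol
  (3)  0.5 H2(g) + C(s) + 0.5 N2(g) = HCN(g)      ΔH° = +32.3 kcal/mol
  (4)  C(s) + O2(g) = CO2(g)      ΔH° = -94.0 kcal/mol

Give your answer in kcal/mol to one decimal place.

(1) as written (H2O(g) already on the product side): -129.9 kcal/mol
(2) reversed: +79.7 kcal/mol
(3) as written (HCN(g) already on the product side): +32.3 kcal/mol
(4) reversed: +94.0 kcal/mol
By Hess's law, ΔH° = (1)·(-129.9) + (-1)·(-79.7) + (1)·(+32.3) + (-1)·(-94.0) = 76.1 kcal/mol

ΔH° = 76.1 kcal/mol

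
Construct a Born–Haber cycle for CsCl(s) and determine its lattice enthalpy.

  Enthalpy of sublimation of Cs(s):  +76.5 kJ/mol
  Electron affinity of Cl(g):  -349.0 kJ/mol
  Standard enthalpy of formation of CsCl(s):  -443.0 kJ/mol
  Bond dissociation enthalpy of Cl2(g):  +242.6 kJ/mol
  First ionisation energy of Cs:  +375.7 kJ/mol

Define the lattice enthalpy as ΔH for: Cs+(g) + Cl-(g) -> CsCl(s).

ΔHf° = 1·ΔHsub + 1·(ΣIE) + 1/2·D(Cl2) + 1·EA + U
-443.0 = 1·(+76.5) + 1·(+375.7) + 1/2·(+242.6) + 1·(-349.0) + U
U = -443.0 − (+224.5) = -667.5 kJ/mol

U = -667.5 kJ/mol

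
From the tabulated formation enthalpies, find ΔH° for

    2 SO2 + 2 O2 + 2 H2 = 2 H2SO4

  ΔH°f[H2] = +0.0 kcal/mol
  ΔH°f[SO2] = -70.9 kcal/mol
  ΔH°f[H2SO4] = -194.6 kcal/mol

ΔH° = -247.4 kcal/mol

Products: 2·(-194.6) = -389.2
Reactants: 2·(-70.9) + 2·(+0.0) + 2·(+0.0) = -141.8
ΔH° = (-389.2) − (-141.8) = -247.4 kcal/mol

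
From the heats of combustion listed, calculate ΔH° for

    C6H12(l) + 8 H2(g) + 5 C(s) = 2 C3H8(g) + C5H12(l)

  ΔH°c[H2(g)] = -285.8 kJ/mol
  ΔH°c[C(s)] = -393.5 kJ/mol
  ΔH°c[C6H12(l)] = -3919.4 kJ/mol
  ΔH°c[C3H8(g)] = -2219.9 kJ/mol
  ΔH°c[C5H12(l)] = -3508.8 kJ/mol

With combustion enthalpies, reactants minus products:
= [1·(-3919.4) + 8·(-285.8) + 5·(-393.5)] − [2·(-2219.9) + 1·(-3508.8)]
= -224.7 kJ/mol

ΔH° = -224.7 kJ/mol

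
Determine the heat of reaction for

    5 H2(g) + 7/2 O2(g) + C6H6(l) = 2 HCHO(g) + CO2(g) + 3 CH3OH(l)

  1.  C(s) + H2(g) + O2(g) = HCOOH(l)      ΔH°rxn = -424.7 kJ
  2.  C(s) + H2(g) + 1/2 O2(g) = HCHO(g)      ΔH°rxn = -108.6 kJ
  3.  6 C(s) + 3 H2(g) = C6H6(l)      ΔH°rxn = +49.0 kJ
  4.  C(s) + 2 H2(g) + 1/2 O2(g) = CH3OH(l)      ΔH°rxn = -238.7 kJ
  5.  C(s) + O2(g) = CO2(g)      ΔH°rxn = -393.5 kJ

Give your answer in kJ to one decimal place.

ΔH°rxn = -1375.8 kJ

eq. 1: not needed (HCOOH(l) appears nowhere else).
eq. 2 × 2 (×2 to match 2 HCHO(g) in the target): (2)·(-108.6) = -217.2 kJ
eq. 3 reversed (C6H6(l) must end up as a reactant): -49.0 kJ
eq. 4 × 3 (scale by 3 for the 3 CH3OH(l)): (3)·(-238.7) = -716.1 kJ
eq. 5 as written (CO2(g) already on the product side): -393.5 kJ
Summing the manipulated equations, ΔH°rxn = (-217.2) + (-49.0) + (-716.1) + (-393.5) = -1375.8 kJ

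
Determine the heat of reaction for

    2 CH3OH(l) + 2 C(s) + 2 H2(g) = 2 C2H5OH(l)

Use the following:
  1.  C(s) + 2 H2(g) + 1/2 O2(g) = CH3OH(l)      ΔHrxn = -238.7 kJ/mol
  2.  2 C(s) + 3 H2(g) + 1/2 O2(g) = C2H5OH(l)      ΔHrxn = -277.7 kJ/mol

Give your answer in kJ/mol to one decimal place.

eq. 1 reversed and × 2 (reverse to put CH3OH(l) on the reactant side; ×2 to match 2 CH3OH(l) in the target): (-2)·(-238.7) = +477.4 kJ/mol
eq. 2 × 2 (scale by 2 for the 2 C2H5OH(l)): (2)·(-277.7) = -555.4 kJ/mol
ΔHrxn = (+477.4) + (-555.4) = -78.0 kJ/mol

ΔHrxn = -78.0 kJ/mol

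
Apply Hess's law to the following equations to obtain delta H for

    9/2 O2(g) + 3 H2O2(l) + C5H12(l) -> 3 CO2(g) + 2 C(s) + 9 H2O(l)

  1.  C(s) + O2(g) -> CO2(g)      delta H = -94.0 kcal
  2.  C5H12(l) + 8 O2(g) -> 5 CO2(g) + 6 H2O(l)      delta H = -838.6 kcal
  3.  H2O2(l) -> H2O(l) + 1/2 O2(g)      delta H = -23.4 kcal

eq. 1 reversed and × 2: (-2)·(-94.0) = +188.0 kcal
eq. 2 as written: -838.6 kcal
eq. 3 × 3: (3)·(-23.4) = -70.2 kcal
Combining the equations, delta H = (-2)·(-94.0) + (1)·(-838.6) + (3)·(-23.4) = -720.8 kcal

delta H = -720.8 kcal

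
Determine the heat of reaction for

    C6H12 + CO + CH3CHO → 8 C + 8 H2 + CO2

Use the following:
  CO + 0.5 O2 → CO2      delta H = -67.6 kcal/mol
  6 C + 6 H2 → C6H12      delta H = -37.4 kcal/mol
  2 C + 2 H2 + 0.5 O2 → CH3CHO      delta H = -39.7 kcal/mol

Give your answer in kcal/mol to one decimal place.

equation 1 as written: -67.6 kcal/mol
equation 2 reversed: +37.4 kcal/mol
equation 3 reversed: +39.7 kcal/mol
Summing the manipulated equations, delta H = (-67.6) + (+37.4) + (+39.7) = 9.5 kcal/mol

delta H = 9.5 kcal/mol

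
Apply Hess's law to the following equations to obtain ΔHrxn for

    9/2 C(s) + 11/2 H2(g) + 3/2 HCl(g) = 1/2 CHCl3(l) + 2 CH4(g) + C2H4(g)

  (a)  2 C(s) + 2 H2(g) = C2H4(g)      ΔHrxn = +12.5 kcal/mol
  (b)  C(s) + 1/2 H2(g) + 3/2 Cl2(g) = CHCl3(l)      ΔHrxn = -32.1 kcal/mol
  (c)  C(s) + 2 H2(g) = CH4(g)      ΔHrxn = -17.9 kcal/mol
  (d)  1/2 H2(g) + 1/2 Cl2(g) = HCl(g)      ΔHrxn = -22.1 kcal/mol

ΔHrxn = -6.2 kcal/mol

(a) as written: +12.5 kcal/mol
(b) × 1/2: (1/2)·(-32.1) = -16.05 kcal/mol
(c) × 2: (2)·(-17.9) = -35.8 kcal/mol
(d) reversed and × 3/2: (-3/2)·(-22.1) = +33.15 kcal/mol
Combining the equations, ΔHrxn = (1)·(+12.5) + (1/2)·(-32.1) + (2)·(-17.9) + (-3/2)·(-22.1) = -6.2 kcal/mol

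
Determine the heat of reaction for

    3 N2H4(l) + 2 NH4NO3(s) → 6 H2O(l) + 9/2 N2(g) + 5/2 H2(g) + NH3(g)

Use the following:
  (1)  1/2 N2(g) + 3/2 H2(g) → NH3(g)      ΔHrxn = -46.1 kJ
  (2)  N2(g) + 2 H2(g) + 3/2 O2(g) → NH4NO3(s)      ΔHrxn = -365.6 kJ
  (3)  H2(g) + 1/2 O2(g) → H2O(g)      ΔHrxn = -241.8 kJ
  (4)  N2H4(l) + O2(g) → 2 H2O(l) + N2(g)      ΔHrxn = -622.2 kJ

(1) as written: -46.1 kJ
(2) reversed and × 2: (-2)·(-365.6) = +731.2 kJ
(3): not needed.
(4) × 3: (3)·(-622.2) = -1866.6 kJ
ΔHrxn = (-46.1) + (+731.2) + (-1866.6) = -1181.5 kJ

ΔHrxn = -1181.5 kJ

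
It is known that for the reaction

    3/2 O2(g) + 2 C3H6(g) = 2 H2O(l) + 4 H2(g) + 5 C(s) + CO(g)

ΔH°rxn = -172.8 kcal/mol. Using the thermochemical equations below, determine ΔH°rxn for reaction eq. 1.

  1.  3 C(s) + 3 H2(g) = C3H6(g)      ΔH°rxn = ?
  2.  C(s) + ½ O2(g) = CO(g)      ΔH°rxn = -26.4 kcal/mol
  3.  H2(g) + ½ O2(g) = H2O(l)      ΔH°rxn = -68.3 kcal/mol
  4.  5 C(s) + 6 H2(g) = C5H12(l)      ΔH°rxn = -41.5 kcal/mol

eq. 1 reversed and × 2 (reverse to put C3H6(g) on the reactant side; ×2 to match 2 C3H6(g) in the target): contributes −2·x
eq. 2 as written (CO(g) already on the product side): -26.4 kcal/mol
eq. 3 × 2 (×2 to match 2 H2O(l) in the target): (2)·(-68.3) = -136.6 kcal/mol
eq. 4: not needed (C5H12(l) appears nowhere else).
-172.8 = (-26.4) + (-136.6) − 2·x
x = (-172.8 − (-163.0)) / (-2) = 4.9 kcal/mol

ΔH°rxn = 4.9 kcal/mol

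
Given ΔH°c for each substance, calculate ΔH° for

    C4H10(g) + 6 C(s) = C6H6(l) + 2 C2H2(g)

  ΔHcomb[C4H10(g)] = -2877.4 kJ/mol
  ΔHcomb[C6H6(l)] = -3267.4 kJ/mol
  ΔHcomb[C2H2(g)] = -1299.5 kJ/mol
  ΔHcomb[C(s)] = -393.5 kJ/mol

Using ΔH = Σ nΔHc°(reactants) − Σ nΔHc°(products):
= [1·(-2877.4) + 6·(-393.5)] − [1·(-3267.4) + 2·(-1299.5)]
= 628.0 kJ/mol

ΔH° = 628.0 kJ/mol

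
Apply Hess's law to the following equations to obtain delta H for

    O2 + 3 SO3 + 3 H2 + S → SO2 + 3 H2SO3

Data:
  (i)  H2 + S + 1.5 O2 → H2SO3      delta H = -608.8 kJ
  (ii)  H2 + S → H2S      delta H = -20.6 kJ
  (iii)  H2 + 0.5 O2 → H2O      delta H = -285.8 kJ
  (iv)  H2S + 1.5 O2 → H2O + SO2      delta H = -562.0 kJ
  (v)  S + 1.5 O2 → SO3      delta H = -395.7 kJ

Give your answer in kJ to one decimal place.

(i) × 3: (3)·(-608.8) = -1826.4 kJ
(ii) as written: -20.6 kJ
(iii) reversed: +285.8 kJ
(iv) as written: -562.0 kJ
(v) reversed and × 3: (-3)·(-395.7) = +1187.1 kJ
delta H = (3)·(-608.8) + (1)·(-20.6) + (-1)·(-285.8) + (1)·(-562.0) + (-3)·(-395.7) = -936.1 kJ

delta H = -936.1 kJ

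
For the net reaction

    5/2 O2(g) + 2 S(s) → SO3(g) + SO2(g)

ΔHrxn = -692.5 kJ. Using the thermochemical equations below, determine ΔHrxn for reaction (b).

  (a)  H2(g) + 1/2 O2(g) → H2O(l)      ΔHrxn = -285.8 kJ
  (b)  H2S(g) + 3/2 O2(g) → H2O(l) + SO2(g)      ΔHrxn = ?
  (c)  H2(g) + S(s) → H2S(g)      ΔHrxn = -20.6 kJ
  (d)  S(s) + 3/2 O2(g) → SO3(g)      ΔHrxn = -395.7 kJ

ΔHrxn = -562.0 kJ

(a) reversed: +285.8 kJ
(b) as written (SO2(g) already on the product side): contributes x
(c) as written: -20.6 kJ
(d) as written (SO3(g) already on the product side): -395.7 kJ
-692.5 = (+285.8) + (-20.6) + (-395.7) + x
x = (-692.5 − (-130.5)) / (1) = -562.0 kJ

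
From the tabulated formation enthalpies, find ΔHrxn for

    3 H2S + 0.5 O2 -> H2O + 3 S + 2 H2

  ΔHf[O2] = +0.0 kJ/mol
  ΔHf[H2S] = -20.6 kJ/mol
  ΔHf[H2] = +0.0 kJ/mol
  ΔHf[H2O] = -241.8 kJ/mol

ΔHrxn = -180.0 kJ/mol

Products: 1·(-241.8) + 3·(+0.0) + 2·(+0.0) = -241.8
Reactants: 3·(-20.6) + 1/2·(+0.0) = -61.8
ΔHrxn = (-241.8) − (-61.8) = -180.0 kJ/mol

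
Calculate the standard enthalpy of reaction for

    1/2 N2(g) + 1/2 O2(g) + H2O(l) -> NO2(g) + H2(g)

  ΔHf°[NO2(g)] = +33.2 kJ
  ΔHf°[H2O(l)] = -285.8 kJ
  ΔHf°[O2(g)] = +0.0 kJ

ΔHrxn = 319.0 kJ

Products: 1·(+33.2) + 1·(+0.0) = +33.2
Reactants: 1/2·(+0.0) + 1/2·(+0.0) + 1·(-285.8) = -285.8
ΔHrxn = (+33.2) − (-285.8) = 319.0 kJ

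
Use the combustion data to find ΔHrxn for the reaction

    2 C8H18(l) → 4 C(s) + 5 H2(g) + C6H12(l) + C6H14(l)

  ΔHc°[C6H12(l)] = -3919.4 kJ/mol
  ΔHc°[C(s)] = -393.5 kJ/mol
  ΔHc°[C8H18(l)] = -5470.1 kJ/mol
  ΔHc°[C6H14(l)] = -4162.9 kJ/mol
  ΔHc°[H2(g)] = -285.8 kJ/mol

With combustion enthalpies, reactants minus products:
= [2·(-5470.1)] − [4·(-393.5) + 5·(-285.8) + 1·(-3919.4) + 1·(-4162.9)]
= 145.1 kJ/mol

ΔHrxn = 145.1 kJ/mol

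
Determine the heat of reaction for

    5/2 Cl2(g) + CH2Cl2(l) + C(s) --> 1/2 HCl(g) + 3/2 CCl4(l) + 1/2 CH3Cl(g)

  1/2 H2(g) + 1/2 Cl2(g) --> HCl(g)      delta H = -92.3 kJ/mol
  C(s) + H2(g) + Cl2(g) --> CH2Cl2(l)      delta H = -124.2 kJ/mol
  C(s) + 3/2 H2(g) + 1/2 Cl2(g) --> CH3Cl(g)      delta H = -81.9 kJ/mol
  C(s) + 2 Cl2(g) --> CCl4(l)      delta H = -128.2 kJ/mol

delta H = -155.2 kJ/mol

equation 1 × 1/2: (1/2)·(-92.3) = -46.15 kJ/mol
equation 2 reversed: +124.2 kJ/mol
equation 3 × 1/2: (1/2)·(-81.9) = -40.95 kJ/mol
equation 4 × 3/2: (3/2)·(-128.2) = -192.3 kJ/mol
Summing the manipulated equations, delta H = (-46.15) + (+124.2) + (-40.95) + (-192.3) = -155.2 kJ/mol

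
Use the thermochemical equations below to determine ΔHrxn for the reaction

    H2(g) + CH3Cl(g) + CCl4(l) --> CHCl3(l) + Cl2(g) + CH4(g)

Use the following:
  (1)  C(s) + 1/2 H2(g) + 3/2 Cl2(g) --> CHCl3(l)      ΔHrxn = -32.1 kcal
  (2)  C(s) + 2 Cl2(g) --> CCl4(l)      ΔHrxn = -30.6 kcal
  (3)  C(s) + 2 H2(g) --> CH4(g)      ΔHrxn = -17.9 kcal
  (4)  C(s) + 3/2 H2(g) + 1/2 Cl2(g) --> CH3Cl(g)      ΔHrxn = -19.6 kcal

ΔHrxn = 0.2 kcal

(1) as written (CHCl3(l) already on the product side): -32.1 kcal
(2) reversed (CCl4(l) must end up as a reactant): +30.6 kcal
(3) as written (CH4(g) already on the product side): -17.9 kcal
(4) reversed (reverse to put CH3Cl(g) on the reactant side): +19.6 kcal
ΔHrxn = (1)·(-32.1) + (-1)·(-30.6) + (1)·(-17.9) + (-1)·(-19.6) = 0.2 kcal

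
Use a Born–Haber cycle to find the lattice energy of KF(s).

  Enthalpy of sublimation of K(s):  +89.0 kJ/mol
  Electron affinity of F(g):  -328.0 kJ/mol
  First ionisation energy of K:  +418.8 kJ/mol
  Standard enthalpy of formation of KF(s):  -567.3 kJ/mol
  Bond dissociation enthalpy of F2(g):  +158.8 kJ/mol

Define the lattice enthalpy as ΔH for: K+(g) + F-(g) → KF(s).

ΔHf° = 1·ΔHsub + 1·(ΣIE) + 1/2·D(F2) + 1·EA + U
-567.3 = 1·(+89.0) + 1·(+418.8) + 1/2·(+158.8) + 1·(-328.0) + U
U = -567.3 − (+259.2) = -826.5 kJ/mol

U = -826.5 kJ/mol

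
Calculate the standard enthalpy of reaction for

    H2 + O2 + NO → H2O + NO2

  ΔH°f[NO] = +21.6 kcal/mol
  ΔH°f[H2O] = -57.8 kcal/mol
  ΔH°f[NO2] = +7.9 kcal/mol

ΔH°rxn = -71.5 kcal/mol

ΔH°rxn = Σ nΔHf°(products) − Σ nΔHf°(reactants).
Products: 1·(-57.8) + 1·(+7.9) = -49.9
Reactants: 1·(+0.0) + 1·(+0.0) + 1·(+21.6) = +21.6
ΔH°rxn = (-49.9) − (+21.6) = -71.5 kcal/mol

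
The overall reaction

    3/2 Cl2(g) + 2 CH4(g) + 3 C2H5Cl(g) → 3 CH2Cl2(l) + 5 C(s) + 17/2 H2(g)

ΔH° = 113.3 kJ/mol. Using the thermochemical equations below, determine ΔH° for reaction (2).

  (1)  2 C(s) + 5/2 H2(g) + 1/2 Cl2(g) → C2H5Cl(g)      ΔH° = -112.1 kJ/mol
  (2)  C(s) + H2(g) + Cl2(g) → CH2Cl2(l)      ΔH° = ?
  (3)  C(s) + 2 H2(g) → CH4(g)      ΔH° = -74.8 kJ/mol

ΔH° = -124.2 kJ/mol

(1) reversed and × 3 (C2H5Cl(g) must end up as a reactant; scale by 3 for the 3 C2H5Cl(g)): (-3)·(-112.1) = +336.3 kJ/mol
(2) × 3 (×3 to match 3 CH2Cl2(l) in the target): contributes 3·x
(3) reversed and × 2 (reverse to put CH4(g) on the reactant side; scale by 2 for the 2 CH4(g)): (-2)·(-74.8) = +149.6 kJ/mol
+113.3 = (+336.3) + (+149.6) + 3·x
x = (+113.3 − (+485.9)) / (3) = -124.2 kJ/mol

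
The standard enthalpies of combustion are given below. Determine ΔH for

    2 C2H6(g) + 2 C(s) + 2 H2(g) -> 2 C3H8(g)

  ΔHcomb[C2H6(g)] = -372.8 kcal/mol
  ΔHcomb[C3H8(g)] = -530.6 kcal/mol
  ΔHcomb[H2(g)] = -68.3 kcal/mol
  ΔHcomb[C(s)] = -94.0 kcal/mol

Using ΔH = Σ nΔHc°(reactants) − Σ nΔHc°(products):
= [2·(-372.8) + 2·(-94.0) + 2·(-68.3)] − [2·(-530.6)]
= -9.0 kcal/mol

ΔH = -9.0 kcal/mol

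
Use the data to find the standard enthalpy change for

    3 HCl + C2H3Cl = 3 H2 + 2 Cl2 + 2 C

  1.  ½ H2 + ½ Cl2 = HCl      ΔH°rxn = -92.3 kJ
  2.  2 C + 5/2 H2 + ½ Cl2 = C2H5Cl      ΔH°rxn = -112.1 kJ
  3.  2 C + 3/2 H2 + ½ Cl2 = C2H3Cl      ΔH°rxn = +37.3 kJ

ΔH°rxn = 239.6 kJ

eq. 1 reversed and × 3: (-3)·(-92.3) = +276.9 kJ
eq. 2: not needed.
eq. 3 reversed: -37.3 kJ
By Hess's law, ΔH°rxn = (-3)·(-92.3) + (-1)·(+37.3) = 239.6 kJ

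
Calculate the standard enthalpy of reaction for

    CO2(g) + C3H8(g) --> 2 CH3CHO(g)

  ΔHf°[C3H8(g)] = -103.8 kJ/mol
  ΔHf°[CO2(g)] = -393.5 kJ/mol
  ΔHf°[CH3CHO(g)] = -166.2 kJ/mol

ΔH_rxn = 164.9 kJ/mol

Products: 2·(-166.2) = -332.4
Reactants: 1·(-393.5) + 1·(-103.8) = -497.3
ΔH_rxn = (-332.4) − (-497.3) = 164.9 kJ/mol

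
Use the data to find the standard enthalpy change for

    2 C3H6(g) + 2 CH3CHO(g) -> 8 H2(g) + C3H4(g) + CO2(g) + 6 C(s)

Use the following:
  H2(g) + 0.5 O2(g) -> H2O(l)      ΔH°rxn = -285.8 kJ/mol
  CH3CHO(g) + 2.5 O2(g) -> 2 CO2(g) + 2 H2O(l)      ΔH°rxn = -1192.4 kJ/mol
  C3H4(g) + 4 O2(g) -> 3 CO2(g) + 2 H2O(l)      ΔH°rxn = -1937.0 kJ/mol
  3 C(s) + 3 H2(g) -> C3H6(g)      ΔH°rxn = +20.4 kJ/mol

equation 1 reversed and × 2: (-2)·(-285.8) = +571.6 kJ/mol
equation 2 × 2 (scale by 2 for the 2 CH3CHO(g)): (2)·(-1192.4) = -2384.8 kJ/mol
equation 3 reversed (reverse to put C3H4(g) on the product side): +1937.0 kJ/mol
equation 4 reversed and × 2 (reverse to put C3H6(g) on the reactant side; scale by 2 for the 2 C3H6(g)): (-2)·(+20.4) = -40.8 kJ/mol
Since enthalpy is a state function, ΔH°rxn = (-2)·(-285.8) + (2)·(-1192.4) + (-1)·(-1937.0) + (-2)·(+20.4) = 83.0 kJ/mol

ΔH°rxn = 83.0 kJ/mol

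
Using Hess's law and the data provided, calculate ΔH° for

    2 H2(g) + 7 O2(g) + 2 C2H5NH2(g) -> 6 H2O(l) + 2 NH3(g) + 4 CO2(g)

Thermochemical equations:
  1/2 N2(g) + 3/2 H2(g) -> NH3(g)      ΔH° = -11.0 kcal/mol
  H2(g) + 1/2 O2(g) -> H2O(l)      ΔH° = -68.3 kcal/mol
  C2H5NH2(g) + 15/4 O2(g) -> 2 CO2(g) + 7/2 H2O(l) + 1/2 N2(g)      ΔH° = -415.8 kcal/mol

ΔH° = -785.3 kcal/mol

equation 1 × 2 (×2 to match 2 NH3(g) in the target): (2)·(-11.0) = -22.0 kcal/mol
equation 2 reversed: +68.3 kcal/mol
equation 3 × 2 (scale by 2 for the 2 C2H5NH2(g)): (2)·(-415.8) = -831.6 kcal/mol
By Hess's law, ΔH° = (2)·(-11.0) + (-1)·(-68.3) + (2)·(-415.8) = -785.3 kcal/mol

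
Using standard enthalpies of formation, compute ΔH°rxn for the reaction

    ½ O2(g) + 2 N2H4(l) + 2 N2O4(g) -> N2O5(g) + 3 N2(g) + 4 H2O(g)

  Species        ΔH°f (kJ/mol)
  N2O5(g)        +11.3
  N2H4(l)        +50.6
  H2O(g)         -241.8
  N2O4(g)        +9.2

ΔH°rxn = -1075.5 kJ/mol

ΔH°rxn = Σ nΔHf°(products) − Σ nΔHf°(reactants).
Products: 1·(+11.3) + 3·(+0.0) + 4·(-241.8) = -955.9
Reactants: 1/2·(+0.0) + 2·(+50.6) + 2·(+9.2) = +119.6
ΔH°rxn = (-955.9) − (+119.6) = -1075.5 kJ/mol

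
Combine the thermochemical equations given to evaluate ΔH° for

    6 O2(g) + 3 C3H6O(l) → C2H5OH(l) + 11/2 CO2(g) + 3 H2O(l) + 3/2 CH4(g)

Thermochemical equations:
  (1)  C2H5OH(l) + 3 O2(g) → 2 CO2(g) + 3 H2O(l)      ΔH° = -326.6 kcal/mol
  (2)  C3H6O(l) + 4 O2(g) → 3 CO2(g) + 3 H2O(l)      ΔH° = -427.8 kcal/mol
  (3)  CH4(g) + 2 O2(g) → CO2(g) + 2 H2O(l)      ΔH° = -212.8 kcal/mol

ΔH° = -637.6 kcal/mol

(1) reversed: +326.6 kcal/mol
(2) × 3: (3)·(-427.8) = -1283.4 kcal/mol
(3) reversed and × 3/2: (-3/2)·(-212.8) = +319.2 kcal/mol
By Hess's law, ΔH° = (+326.6) + (-1283.4) + (+319.2) = -637.6 kcal/mol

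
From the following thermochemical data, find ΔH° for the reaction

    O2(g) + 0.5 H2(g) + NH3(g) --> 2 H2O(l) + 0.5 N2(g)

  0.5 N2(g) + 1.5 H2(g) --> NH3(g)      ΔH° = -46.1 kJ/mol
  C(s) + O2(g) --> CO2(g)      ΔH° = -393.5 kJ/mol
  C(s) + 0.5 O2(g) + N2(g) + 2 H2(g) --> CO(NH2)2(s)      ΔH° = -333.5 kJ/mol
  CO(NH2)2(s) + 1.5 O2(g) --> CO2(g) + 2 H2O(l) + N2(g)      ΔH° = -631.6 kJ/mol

ΔH° = -525.5 kJ/mol

equation 1 reversed (reverse to put NH3(g) on the reactant side): +46.1 kJ/mol
equation 2 reversed: +393.5 kJ/mol
equation 3 as written: -333.5 kJ/mol
equation 4 as written (H2O(l) already on the product side): -631.6 kJ/mol
ΔH° = (-1)·(-46.1) + (-1)·(-393.5) + (1)·(-333.5) + (1)·(-631.6) = -525.5 kJ/mol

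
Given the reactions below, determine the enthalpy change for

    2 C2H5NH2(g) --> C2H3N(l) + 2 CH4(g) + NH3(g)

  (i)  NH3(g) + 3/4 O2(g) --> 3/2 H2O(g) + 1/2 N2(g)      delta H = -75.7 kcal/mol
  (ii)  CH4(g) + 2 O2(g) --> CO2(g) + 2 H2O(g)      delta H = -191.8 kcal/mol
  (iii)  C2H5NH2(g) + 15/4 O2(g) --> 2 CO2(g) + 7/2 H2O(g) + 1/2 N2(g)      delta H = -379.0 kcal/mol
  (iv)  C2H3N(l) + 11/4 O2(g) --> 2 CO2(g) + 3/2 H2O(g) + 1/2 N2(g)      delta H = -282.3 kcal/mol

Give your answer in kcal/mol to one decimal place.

delta H = -16.4 kcal/mol

(i) reversed: +75.7 kcal/mol
(ii) reversed and × 2: (-2)·(-191.8) = +383.6 kcal/mol
(iii) × 2: (2)·(-379.0) = -758.0 kcal/mol
(iv) reversed: +282.3 kcal/mol
Since enthalpy is a state function, delta H = (+75.7) + (+383.6) + (-758.0) + (+282.3) = -16.4 kcal/mol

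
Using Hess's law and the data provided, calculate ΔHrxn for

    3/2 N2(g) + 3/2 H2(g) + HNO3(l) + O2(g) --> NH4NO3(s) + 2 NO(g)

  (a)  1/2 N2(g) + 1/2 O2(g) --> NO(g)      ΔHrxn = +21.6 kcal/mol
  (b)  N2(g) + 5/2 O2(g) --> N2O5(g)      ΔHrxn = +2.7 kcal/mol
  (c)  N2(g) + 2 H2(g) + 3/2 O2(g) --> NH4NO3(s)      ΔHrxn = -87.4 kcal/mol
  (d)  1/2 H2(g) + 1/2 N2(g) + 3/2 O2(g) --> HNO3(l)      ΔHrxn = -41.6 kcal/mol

(a) × 2: (2)·(+21.6) = +43.2 kcal/mol
(b): not needed.
(c) as written: -87.4 kcal/mol
(d) reversed: +41.6 kcal/mol
By Hess's law, ΔHrxn = (2)·(+21.6) + (1)·(-87.4) + (-1)·(-41.6) = -2.6 kcal/mol

ΔHrxn = -2.6 kcal/mol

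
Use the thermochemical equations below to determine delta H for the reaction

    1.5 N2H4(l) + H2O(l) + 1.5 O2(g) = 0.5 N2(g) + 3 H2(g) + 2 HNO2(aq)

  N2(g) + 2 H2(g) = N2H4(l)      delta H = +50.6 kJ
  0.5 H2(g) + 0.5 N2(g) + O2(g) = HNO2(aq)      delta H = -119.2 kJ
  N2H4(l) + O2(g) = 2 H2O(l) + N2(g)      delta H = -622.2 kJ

delta H = -28.5 kJ

equation 1 reversed and × 2: (-2)·(+50.6) = -101.2 kJ
equation 2 × 2 (scale by 2 for the 2 HNO2(aq)): (2)·(-119.2) = -238.4 kJ
equation 3 reversed and × 1/2 (reverse to put H2O(l) on the reactant side; ×1/2 to match 1 H2O(l) in the target): (-1/2)·(-622.2) = +311.1 kJ
delta H = (-2)·(+50.6) + (2)·(-119.2) + (-1/2)·(-622.2) = -28.5 kJ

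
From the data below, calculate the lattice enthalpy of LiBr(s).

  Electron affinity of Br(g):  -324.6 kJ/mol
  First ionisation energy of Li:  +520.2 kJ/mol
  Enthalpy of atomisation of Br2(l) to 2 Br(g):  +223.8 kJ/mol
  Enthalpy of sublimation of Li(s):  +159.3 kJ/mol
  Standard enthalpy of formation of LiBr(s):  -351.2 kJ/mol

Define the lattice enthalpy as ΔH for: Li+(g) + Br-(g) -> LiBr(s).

U = -818.0 kJ/mol

ΔHf° = 1·ΔHsub + 1·(ΣIE) + 1/2·D(Br2) + 1·EA + U
-351.2 = 1·(+159.3) + 1·(+520.2) + 1/2·(+223.8) + 1·(-324.6) + U
U = -351.2 − (+466.8) = -818.0 kJ/mol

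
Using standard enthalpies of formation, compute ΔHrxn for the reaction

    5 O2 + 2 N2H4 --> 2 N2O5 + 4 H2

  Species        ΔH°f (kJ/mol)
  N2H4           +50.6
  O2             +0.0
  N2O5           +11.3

ΔHrxn = -78.6 kJ/mol

ΔH°rxn = Σ nΔHf°(products) − Σ nΔHf°(reactants).
Products: 2·(+11.3) + 4·(+0.0) = +22.6
Reactants: 5·(+0.0) + 2·(+50.6) = +101.2
ΔHrxn = (+22.6) − (+101.2) = -78.6 kJ/mol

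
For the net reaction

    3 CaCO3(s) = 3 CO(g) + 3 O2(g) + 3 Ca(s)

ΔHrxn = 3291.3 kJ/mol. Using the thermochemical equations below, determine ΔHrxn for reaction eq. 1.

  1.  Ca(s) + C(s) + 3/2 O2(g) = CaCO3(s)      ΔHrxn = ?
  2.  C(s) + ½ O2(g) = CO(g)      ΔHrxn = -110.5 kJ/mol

ΔHrxn = -1207.6 kJ/mol

eq. 1 reversed and × 3: contributes −3·x
eq. 2 × 3: (3)·(-110.5) = -331.5 kJ/mol
+3291.3 = (-331.5) − 3·x
x = (+3291.3 − (-331.5)) / (-3) = -1207.6 kJ/mol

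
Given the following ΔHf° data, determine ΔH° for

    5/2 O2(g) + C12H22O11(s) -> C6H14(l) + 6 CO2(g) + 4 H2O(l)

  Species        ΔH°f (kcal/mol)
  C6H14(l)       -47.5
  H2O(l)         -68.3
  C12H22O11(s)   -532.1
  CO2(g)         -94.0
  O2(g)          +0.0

Products: 1·(-47.5) + 6·(-94.0) + 4·(-68.3) = -884.7
Reactants: 5/2·(+0.0) + 1·(-532.1) = -532.1
ΔH° = (-884.7) − (-532.1) = -352.6 kcal/mol

ΔH° = -352.6 kcal/mol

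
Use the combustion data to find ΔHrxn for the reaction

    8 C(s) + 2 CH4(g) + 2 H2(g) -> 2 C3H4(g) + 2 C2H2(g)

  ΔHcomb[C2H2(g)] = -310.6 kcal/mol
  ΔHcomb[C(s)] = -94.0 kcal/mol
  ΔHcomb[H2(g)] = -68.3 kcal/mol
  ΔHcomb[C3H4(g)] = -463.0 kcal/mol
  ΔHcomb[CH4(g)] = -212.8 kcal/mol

Using ΔH = Σ nΔHc°(reactants) − Σ nΔHc°(products):
= [8·(-94.0) + 2·(-212.8) + 2·(-68.3)] − [2·(-463.0) + 2·(-310.6)]
= 233.0 kcal/mol

ΔHrxn = 233.0 kcal/mol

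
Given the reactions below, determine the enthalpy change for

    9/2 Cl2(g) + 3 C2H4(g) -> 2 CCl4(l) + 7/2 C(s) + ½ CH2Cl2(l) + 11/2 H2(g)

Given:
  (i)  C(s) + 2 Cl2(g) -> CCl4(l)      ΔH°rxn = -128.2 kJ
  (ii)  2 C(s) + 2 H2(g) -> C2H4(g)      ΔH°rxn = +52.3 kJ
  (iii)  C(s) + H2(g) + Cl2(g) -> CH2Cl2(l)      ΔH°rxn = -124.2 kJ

(i) × 2 (scale by 2 for the 2 CCl4(l)): (2)·(-128.2) = -256.4 kJ
(ii) reversed and × 3 (C2H4(g) must end up as a reactant; ×3 to match 3 C2H4(g) in the target): (-3)·(+52.3) = -156.9 kJ
(iii) × 1/2 (scale by 1/2 for the 1/2 CH2Cl2(l)): (1/2)·(-124.2) = -62.1 kJ
ΔH°rxn = (2)·(-128.2) + (-3)·(+52.3) + (1/2)·(-124.2) = -475.4 kJ

ΔH°rxn = -475.4 kJ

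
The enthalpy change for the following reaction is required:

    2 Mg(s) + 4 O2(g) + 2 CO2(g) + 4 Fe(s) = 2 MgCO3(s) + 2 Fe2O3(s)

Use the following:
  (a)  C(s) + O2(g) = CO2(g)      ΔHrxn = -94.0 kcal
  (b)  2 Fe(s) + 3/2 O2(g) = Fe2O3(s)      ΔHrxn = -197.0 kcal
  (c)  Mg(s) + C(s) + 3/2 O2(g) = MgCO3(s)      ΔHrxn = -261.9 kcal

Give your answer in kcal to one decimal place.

(a) reversed and × 2 (reverse to put CO2(g) on the reactant side; ×2 to match 2 CO2(g) in the target): (-2)·(-94.0) = +188.0 kcal
(b) × 2 (scale by 2 for the 2 Fe2O3(s)): (2)·(-197.0) = -394.0 kcal
(c) × 2 (×2 to match 2 MgCO3(s) in the target): (2)·(-261.9) = -523.8 kcal
By Hess's law, ΔHrxn = (+188.0) + (-394.0) + (-523.8) = -729.8 kcal

ΔHrxn = -729.8 kcal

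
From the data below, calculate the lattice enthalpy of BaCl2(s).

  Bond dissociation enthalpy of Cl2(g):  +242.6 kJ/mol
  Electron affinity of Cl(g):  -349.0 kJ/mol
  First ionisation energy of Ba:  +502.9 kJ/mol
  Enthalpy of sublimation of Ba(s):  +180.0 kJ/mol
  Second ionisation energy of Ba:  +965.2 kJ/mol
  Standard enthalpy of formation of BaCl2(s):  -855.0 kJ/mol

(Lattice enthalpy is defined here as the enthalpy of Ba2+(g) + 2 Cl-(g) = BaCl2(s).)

ΔHf° = 1·ΔHsub + 1·(ΣIE) + 1·D(Cl2) + 2·EA + U
-855.0 = 1·(+180.0) + 1·(+1468.1) + 1·(+242.6) + 2·(-349.0) + U
U = -855.0 − (+1192.7) = -2047.7 kJ/mol

U = -2047.7 kJ/mol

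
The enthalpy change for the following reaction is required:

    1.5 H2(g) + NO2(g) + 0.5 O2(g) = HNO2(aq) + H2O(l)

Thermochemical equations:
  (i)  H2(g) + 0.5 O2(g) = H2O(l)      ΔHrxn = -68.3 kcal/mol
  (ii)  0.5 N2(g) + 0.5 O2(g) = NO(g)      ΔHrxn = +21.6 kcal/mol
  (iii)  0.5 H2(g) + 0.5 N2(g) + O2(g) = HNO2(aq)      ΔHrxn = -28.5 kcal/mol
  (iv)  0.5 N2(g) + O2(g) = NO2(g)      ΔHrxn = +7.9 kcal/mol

(i) as written (H2O(l) already on the product side): -68.3 kcal/mol
(ii): not needed (NO(g) appears nowhere else).
(iii) as written (HNO2(aq) already on the product side): -28.5 kcal/mol
(iv) reversed (NO2(g) must end up as a reactant): -7.9 kcal/mol
ΔHrxn = (1)·(-68.3) + (1)·(-28.5) + (-1)·(+7.9) = -104.7 kcal/mol

ΔHrxn = -104.7 kcal/mol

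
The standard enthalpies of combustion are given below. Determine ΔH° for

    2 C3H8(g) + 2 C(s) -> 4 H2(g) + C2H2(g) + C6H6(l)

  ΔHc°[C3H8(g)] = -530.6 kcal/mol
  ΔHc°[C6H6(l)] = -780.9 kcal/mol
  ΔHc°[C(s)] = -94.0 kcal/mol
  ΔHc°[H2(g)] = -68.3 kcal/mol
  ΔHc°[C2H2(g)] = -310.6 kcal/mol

With combustion enthalpies, reactants minus products:
= [2·(-530.6) + 2·(-94.0)] − [4·(-68.3) + 1·(-310.6) + 1·(-780.9)]
= 115.5 kcal/mol

ΔH° = 115.5 kcal/mol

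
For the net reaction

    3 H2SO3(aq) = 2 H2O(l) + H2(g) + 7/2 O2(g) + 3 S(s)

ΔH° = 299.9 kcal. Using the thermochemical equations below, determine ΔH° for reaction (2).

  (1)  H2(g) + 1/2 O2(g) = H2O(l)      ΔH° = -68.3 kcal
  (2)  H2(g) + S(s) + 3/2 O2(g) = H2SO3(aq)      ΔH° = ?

(1) × 2: (2)·(-68.3) = -136.6 kcal
(2) reversed and × 3: contributes −3·x
+299.9 = (-136.6) − 3·x
x = (+299.9 − (-136.6)) / (-3) = -145.5 kcal

ΔH° = -145.5 kcal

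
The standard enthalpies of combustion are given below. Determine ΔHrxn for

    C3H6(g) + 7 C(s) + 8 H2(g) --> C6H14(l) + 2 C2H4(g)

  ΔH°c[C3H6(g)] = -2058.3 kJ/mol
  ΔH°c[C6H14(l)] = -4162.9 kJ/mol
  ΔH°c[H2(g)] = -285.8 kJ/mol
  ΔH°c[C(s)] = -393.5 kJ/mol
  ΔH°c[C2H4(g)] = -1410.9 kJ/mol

Using ΔH = Σ nΔHc°(reactants) − Σ nΔHc°(products):
= [1·(-2058.3) + 7·(-393.5) + 8·(-285.8)] − [1·(-4162.9) + 2·(-1410.9)]
= -114.5 kJ/mol

ΔHrxn = -114.5 kJ/mol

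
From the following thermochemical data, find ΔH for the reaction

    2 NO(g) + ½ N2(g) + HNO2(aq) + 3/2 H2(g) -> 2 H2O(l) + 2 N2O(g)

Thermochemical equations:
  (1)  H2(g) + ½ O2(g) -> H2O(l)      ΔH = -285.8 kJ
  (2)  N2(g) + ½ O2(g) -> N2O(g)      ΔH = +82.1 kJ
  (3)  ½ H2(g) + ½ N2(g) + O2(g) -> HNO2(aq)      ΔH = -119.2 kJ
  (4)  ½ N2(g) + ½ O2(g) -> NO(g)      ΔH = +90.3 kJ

(1) × 2: (2)·(-285.8) = -571.6 kJ
(2) × 2: (2)·(+82.1) = +164.2 kJ
(3) reversed: +119.2 kJ
(4) reversed and × 2: (-2)·(+90.3) = -180.6 kJ
ΔH = (-571.6) + (+164.2) + (+119.2) + (-180.6) = -468.8 kJ

ΔH = -468.8 kJ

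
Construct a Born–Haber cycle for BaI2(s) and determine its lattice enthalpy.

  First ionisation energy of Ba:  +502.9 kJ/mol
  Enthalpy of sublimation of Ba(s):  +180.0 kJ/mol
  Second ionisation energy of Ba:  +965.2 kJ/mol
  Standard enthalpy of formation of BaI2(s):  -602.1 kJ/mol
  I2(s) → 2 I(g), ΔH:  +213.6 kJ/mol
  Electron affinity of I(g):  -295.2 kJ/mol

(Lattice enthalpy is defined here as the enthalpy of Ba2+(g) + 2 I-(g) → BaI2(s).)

U = -1873.4 kJ/mol

ΔHf° = 1·ΔHsub + 1·(ΣIE) + 1·D(I2) + 2·EA + U
-602.1 = 1·(+180.0) + 1·(+1468.1) + 1·(+213.6) + 2·(-295.2) + U
U = -602.1 − (+1271.3) = -1873.4 kJ/mol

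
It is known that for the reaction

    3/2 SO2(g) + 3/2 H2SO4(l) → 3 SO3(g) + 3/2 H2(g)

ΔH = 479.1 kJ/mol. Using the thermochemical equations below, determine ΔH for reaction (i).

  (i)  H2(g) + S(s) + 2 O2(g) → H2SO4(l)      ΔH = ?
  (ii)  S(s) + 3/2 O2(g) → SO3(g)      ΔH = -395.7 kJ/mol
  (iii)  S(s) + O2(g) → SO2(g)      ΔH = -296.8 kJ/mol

ΔH = -814.0 kJ/mol

(i) reversed and × 3/2 (H2SO4(l) must end up as a reactant; scale by 3/2 for the 3/2 H2SO4(l)): contributes −3/2·x
(ii) × 3 (scale by 3 for the 3 SO3(g)): (3)·(-395.7) = -1187.1 kJ/mol
(iii) reversed and × 3/2 (reverse to put SO2(g) on the reactant side; scale by 3/2 for the 3/2 SO2(g)): (-3/2)·(-296.8) = +445.2 kJ/mol
+479.1 = (-1187.1) + (+445.2) − 3/2·x
x = (+479.1 − (-741.9)) / (-3/2) = -814.0 kJ/mol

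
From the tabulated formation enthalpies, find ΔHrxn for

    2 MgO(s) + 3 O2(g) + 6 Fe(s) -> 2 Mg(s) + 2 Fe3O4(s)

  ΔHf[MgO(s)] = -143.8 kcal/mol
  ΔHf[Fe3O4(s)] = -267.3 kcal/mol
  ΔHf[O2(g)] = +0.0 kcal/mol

ΔHrxn = -247.0 kcal/mol

ΔH°rxn = Σ nΔHf°(products) − Σ nΔHf°(reactants).
Products: 2·(+0.0) + 2·(-267.3) = -534.6
Reactants: 2·(-143.8) + 3·(+0.0) + 6·(+0.0) = -287.6
ΔHrxn = (-534.6) − (-287.6) = -247.0 kcal/mol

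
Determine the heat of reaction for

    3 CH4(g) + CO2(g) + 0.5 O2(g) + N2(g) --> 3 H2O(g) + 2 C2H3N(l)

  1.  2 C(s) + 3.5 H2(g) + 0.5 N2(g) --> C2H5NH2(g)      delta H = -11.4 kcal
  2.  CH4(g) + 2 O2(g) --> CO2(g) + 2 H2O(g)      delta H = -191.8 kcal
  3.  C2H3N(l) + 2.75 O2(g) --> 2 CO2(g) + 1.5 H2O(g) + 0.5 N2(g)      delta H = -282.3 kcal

delta H = -10.8 kcal

eq. 1: not needed.
eq. 2 × 3: (3)·(-191.8) = -575.4 kcal
eq. 3 reversed and × 2: (-2)·(-282.3) = +564.6 kcal
delta H = (3)·(-191.8) + (-2)·(-282.3) = -10.8 kcal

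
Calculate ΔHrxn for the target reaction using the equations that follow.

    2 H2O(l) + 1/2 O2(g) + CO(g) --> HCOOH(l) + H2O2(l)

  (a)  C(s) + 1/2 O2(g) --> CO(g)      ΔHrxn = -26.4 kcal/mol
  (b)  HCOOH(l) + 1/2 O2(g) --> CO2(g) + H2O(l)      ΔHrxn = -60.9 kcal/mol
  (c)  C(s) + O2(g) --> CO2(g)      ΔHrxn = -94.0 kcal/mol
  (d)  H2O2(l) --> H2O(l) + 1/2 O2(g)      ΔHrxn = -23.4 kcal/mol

(a) reversed (CO(g) must end up as a reactant): +26.4 kcal/mol
(b) reversed (HCOOH(l) must end up as a product): +60.9 kcal/mol
(c) as written: -94.0 kcal/mol
(d) reversed (H2O2(l) must end up as a product): +23.4 kcal/mol
Combining the equations, ΔHrxn = (-1)·(-26.4) + (-1)·(-60.9) + (1)·(-94.0) + (-1)·(-23.4) = 16.7 kcal/mol

ΔHrxn = 16.7 kcal/mol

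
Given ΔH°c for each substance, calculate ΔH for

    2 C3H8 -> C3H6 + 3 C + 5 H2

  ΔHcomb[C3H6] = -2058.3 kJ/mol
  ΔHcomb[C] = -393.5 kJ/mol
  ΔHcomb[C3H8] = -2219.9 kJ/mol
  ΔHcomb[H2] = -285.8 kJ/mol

With combustion enthalpies, reactants minus products:
= [2·(-2219.9)] − [1·(-2058.3) + 3·(-393.5) + 5·(-285.8)]
= 228.0 kJ/mol

ΔH = 228.0 kJ/mol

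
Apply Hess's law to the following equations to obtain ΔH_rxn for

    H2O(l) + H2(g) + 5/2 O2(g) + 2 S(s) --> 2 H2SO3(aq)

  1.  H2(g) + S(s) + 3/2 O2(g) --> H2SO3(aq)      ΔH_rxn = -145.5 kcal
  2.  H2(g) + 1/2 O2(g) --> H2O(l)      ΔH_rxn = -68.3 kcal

eq. 1 × 2: (2)·(-145.5) = -291.0 kcal
eq. 2 reversed: +68.3 kcal
Since enthalpy is a state function, ΔH_rxn = (2)·(-145.5) + (-1)·(-68.3) = -222.7 kcal

ΔH_rxn = -222.7 kcal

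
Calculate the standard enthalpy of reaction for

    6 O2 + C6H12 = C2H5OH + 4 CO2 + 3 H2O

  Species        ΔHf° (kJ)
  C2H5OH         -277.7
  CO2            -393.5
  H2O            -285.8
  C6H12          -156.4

Products: 1·(-277.7) + 4·(-393.5) + 3·(-285.8) = -2709.1
Reactants: 6·(+0.0) + 1·(-156.4) = -156.4
ΔH_rxn = (-2709.1) − (-156.4) = -2552.7 kJ

ΔH_rxn = -2552.7 kJ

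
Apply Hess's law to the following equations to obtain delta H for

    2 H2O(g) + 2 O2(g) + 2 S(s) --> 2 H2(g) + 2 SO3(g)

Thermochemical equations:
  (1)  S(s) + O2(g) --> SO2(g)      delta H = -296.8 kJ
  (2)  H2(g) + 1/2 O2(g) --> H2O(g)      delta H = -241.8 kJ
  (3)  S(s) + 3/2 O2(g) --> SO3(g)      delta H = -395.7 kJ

(1): not needed (SO2(g) appears nowhere else).
(2) reversed and × 2 (reverse to put H2O(g) on the reactant side; ×2 to match 2 H2O(g) in the target): (-2)·(-241.8) = +483.6 kJ
(3) × 2 (×2 to match 2 SO3(g) in the target): (2)·(-395.7) = -791.4 kJ
Since enthalpy is a state function, delta H = (+483.6) + (-791.4) = -307.8 kJ

delta H = -307.8 kJ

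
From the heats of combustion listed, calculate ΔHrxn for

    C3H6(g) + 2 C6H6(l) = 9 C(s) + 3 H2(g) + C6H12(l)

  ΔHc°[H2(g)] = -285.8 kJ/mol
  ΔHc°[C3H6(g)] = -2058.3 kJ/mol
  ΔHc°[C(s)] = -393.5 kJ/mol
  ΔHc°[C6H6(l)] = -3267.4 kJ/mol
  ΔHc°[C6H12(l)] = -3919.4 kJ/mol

With combustion enthalpies, reactants minus products:
= [1·(-2058.3) + 2·(-3267.4)] − [9·(-393.5) + 3·(-285.8) + 1·(-3919.4)]
= -274.8 kJ/mol

ΔHrxn = -274.8 kJ/mol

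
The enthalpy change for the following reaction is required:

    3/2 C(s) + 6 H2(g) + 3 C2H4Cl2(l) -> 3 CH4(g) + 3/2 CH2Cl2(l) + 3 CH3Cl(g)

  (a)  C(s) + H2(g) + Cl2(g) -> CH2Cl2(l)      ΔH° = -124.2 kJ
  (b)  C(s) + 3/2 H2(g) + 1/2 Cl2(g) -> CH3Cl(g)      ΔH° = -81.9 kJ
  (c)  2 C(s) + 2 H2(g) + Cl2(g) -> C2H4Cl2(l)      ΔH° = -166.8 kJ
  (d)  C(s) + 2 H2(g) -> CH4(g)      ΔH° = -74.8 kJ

(a) × 3/2 (scale by 3/2 for the 3/2 CH2Cl2(l)): (3/2)·(-124.2) = -186.3 kJ
(b) × 3 (scale by 3 for the 3 CH3Cl(g)): (3)·(-81.9) = -245.7 kJ
(c) reversed and × 3 (reverse to put C2H4Cl2(l) on the reactant side; ×3 to match 3 C2H4Cl2(l) in the target): (-3)·(-166.8) = +500.4 kJ
(d) × 3 (scale by 3 for the 3 CH4(g)): (3)·(-74.8) = -224.4 kJ
ΔH° = (3/2)·(-124.2) + (3)·(-81.9) + (-3)·(-166.8) + (3)·(-74.8) = -156.0 kJ

ΔH° = -156.0 kJ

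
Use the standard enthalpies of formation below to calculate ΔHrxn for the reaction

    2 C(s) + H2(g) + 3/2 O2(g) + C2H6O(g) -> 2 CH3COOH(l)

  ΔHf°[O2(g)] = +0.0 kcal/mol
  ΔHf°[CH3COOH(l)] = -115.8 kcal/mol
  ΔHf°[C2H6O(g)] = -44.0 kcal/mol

ΔHrxn = -187.6 kcal/mol

ΔH°rxn = Σ nΔHf°(products) − Σ nΔHf°(reactants).
Products: 2·(-115.8) = -231.6
Reactants: 2·(+0.0) + 1·(+0.0) + 3/2·(+0.0) + 1·(-44.0) = -44.0
ΔHrxn = (-231.6) − (-44.0) = -187.6 kcal/mol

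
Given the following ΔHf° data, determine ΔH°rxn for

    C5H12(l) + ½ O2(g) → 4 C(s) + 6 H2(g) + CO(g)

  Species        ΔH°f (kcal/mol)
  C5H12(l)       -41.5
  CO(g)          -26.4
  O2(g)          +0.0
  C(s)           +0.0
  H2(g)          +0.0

ΔH°rxn = 15.1 kcal/mol

Products: 4·(+0.0) + 6·(+0.0) + 1·(-26.4) = -26.4
Reactants: 1·(-41.5) + 1/2·(+0.0) = -41.5
ΔH°rxn = (-26.4) − (-41.5) = 15.1 kcal/mol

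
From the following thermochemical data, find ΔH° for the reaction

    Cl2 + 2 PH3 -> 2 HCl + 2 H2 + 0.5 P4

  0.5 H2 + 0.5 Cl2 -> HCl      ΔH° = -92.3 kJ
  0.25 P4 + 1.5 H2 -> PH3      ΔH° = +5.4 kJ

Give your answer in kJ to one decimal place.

ΔH° = -195.4 kJ

equation 1 × 2 (×2 to match 2 HCl in the target): (2)·(-92.3) = -184.6 kJ
equation 2 reversed and × 2 (reverse to put PH3 on the reactant side; scale by 2 for the 2 PH3): (-2)·(+5.4) = -10.8 kJ
Summing the manipulated equations, ΔH° = (-184.6) + (-10.8) = -195.4 kJ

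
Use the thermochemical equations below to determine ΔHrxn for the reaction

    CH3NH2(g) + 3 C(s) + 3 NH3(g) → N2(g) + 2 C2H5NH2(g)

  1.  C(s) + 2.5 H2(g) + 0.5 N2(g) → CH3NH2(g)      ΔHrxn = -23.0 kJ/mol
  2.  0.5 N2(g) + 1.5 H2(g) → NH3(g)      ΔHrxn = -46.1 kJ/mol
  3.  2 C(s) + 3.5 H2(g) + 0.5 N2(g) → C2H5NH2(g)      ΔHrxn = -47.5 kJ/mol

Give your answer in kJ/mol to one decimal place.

eq. 1 reversed (reverse to put CH3NH2(g) on the reactant side): +23.0 kJ/mol
eq. 2 reversed and × 3 (NH3(g) must end up as a reactant; scale by 3 for the 3 NH3(g)): (-3)·(-46.1) = +138.3 kJ/mol
eq. 3 × 2 (×2 to match 2 C2H5NH2(g) in the target): (2)·(-47.5) = -95.0 kJ/mol
By Hess's law, ΔHrxn = (+23.0) + (+138.3) + (-95.0) = 66.3 kJ/mol

ΔHrxn = 66.3 kJ/mol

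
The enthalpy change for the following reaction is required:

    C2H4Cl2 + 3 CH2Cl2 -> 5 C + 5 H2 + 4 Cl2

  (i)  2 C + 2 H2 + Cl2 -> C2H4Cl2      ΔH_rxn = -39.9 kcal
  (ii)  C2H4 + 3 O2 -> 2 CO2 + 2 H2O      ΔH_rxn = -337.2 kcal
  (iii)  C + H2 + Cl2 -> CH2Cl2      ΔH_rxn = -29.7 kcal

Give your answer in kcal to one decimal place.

(i) reversed (C2H4Cl2 must end up as a reactant): +39.9 kcal
(ii): not needed (CO2 appears nowhere else).
(iii) reversed and × 3 (reverse to put CH2Cl2 on the reactant side; ×3 to match 3 CH2Cl2 in the target): (-3)·(-29.7) = +89.1 kcal
ΔH_rxn = (-1)·(-39.9) + (-3)·(-29.7) = 129.0 kcal

ΔH_rxn = 129.0 kcal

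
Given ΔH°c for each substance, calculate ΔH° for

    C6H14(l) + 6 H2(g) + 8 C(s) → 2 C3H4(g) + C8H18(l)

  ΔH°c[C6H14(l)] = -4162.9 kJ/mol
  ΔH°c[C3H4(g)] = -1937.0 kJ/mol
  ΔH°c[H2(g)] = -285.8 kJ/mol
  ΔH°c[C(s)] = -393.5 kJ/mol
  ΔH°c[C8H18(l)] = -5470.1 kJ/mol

With combustion enthalpies, reactants minus products:
= [1·(-4162.9) + 6·(-285.8) + 8·(-393.5)] − [2·(-1937.0) + 1·(-5470.1)]
= 318.4 kJ/mol

ΔH° = 318.4 kJ/mol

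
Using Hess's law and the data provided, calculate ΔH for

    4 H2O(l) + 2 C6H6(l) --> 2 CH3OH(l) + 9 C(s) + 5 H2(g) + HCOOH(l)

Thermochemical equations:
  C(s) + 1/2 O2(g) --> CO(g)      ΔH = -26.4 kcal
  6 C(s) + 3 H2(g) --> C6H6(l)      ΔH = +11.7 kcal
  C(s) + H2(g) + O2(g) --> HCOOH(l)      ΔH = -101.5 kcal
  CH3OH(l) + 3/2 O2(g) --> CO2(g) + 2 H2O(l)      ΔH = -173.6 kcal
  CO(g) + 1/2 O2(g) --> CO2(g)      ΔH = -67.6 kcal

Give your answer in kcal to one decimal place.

ΔH = 34.3 kcal

equation 1 × 2: (2)·(-26.4) = -52.8 kcal
equation 2 reversed and × 2: (-2)·(+11.7) = -23.4 kcal
equation 3 as written: -101.5 kcal
equation 4 reversed and × 2: (-2)·(-173.6) = +347.2 kcal
equation 5 × 2: (2)·(-67.6) = -135.2 kcal
By Hess's law, ΔH = (-52.8) + (-23.4) + (-101.5) + (+347.2) + (-135.2) = 34.3 kcal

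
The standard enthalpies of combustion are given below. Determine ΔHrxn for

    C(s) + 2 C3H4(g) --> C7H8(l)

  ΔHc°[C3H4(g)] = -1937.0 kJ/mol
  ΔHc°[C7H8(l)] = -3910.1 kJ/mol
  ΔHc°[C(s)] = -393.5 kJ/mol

ΔHrxn = -357.4 kJ/mol

With combustion enthalpies, reactants minus products:
= [1·(-393.5) + 2·(-1937.0)] − [1·(-3910.1)]
= -357.4 kJ/mol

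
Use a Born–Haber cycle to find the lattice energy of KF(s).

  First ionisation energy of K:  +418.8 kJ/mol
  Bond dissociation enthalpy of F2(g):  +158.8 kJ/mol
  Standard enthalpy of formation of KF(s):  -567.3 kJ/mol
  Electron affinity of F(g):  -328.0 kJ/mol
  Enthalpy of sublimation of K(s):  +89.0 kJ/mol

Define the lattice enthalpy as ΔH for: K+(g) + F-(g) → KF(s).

ΔHf° = 1·ΔHsub + 1·(ΣIE) + 1/2·D(F2) + 1·EA + U
-567.3 = 1·(+89.0) + 1·(+418.8) + 1/2·(+158.8) + 1·(-328.0) + U
U = -567.3 − (+259.2) = -826.5 kJ/mol

U = -826.5 kJ/mol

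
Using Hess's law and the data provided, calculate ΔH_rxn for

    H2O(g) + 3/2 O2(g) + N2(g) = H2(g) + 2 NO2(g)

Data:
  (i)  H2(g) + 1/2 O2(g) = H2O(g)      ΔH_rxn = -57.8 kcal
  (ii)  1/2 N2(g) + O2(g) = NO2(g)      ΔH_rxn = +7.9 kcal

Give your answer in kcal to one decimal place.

(i) reversed: +57.8 kcal
(ii) × 2: (2)·(+7.9) = +15.8 kcal
Combining the equations, ΔH_rxn = (+57.8) + (+15.8) = 73.6 kcal

ΔH_rxn = 73.6 kcal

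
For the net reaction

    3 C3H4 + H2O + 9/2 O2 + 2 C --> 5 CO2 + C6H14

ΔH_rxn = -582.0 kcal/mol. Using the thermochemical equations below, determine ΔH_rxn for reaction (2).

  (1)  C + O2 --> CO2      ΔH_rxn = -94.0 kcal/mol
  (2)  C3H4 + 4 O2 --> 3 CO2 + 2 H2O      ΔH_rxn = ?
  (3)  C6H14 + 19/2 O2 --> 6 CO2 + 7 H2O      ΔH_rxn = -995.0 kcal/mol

ΔH_rxn = -463.0 kcal/mol

(1) × 2 (×2 to match 2 C in the target): (2)·(-94.0) = -188.0 kcal/mol
(2) × 3 (×3 to match 3 C3H4 in the target): contributes 3·x
(3) reversed (C6H14 must end up as a product): +995.0 kcal/mol
-582.0 = (-188.0) + (+995.0) + 3·x
x = (-582.0 − (+807.0)) / (3) = -463.0 kcal/mol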